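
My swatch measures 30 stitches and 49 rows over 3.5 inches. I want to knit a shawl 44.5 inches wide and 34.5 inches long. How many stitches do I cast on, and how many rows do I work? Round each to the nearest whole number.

Stitch gauge = 30/3.5 = 8.571 sts/in; 44.5 × 8.571 = 381.43 → 381 sts.
Row gauge = 49/3.5 = 14 rows/in; 34.5 × 14 = 483.00 → 483 rows.

Cast on 381 stitches and work 483 rows.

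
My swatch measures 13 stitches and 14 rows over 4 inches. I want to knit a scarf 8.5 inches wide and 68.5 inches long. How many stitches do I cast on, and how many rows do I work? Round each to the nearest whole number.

Cast on 28 stitches and work 240 rows.

Stitch gauge = 13/4 = 3.25 sts/in; 8.5 × 3.25 = 27.62 → 28 sts.
Row gauge = 14/4 = 3.5 rows/in; 68.5 × 3.5 = 239.75 → 240 rows.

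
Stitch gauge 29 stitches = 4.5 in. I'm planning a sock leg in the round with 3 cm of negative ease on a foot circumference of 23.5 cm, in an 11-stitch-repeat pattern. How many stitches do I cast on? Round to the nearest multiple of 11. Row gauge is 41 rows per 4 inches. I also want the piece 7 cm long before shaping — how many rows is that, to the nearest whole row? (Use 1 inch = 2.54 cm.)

Finished = 23.5 − 3 = 20.5 cm.
20.5 cm × 1/2.54 = 8.07 inches.
29/4.5 = 6.444 sts per in; 8.07 × 6.444 = 52.01 sts.
Nearest multiple of 11 → 55.
7 cm = 2.76 inches; × 10.25 = 28.25 → 28 rows.

Cast on 55 stitches; work 28 rows.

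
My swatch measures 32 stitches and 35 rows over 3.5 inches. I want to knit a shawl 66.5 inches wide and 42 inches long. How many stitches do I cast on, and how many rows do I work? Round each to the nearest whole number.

Stitch gauge = 32/3.5 = 9.143 sts/in; 66.5 × 9.143 = 608.00 → 608 sts.
Row gauge = 35/3.5 = 10 rows/in; 42 × 10 = 420.00 → 420 rows.

Cast on 608 stitches and work 420 rows.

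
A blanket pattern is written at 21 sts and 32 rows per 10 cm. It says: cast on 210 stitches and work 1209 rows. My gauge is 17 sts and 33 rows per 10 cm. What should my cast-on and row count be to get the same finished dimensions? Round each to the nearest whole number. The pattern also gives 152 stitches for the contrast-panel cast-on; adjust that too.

Stitches: 210 × 17/21 = 170.00 → 170.
Rows: 1209 × 33/32 = 1246.78 → 1247.
contrast-panel cast-on: 152 × 17/21 = 123.05 → 123.

Cast on 170 stitches; work 1247 rows; contrast-panel cast-on 123 stitches.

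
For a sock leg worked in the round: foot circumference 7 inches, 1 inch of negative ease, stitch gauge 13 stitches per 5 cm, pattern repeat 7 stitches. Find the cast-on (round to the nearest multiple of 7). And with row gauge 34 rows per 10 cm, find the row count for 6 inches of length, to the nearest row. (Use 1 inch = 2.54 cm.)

Cast on 42 stitches; work 52 rows.

Finished = 7 − 1 = 6 inches.
6 inches × 2.54 = 15.24 cm.
13/5 = 2.6 sts per cm; 15.24 × 2.6 = 39.62 sts.
Nearest multiple of 7 → 42.
6 inches = 15.24 cm; × 3.4 = 51.82 → 52 rows.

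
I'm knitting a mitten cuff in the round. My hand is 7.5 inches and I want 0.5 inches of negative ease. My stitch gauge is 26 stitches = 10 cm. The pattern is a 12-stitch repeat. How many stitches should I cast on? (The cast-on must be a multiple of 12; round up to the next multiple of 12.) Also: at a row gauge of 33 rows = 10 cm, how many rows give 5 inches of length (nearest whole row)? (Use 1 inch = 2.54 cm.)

Cast on 48 stitches; work 42 rows.

Finished = 7.5 − 0.5 = 7 inches.
7 inches × 2.54 = 17.78 cm.
26/10 = 2.6 sts per cm; 17.78 × 2.6 = 46.23 sts.
Next multiple of 12 → 48.
5 inches = 12.70 cm; × 3.3 = 41.91 → 42 rows.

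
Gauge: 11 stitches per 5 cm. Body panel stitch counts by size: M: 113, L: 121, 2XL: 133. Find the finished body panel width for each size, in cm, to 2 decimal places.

M 51.36 cm; L 55.00 cm; 2XL 60.45 cm.

11/5 = 2.2 sts per cm.
M: 113 / 2.2 = 51.364 → 51.36 cm.
L: 121 / 2.2 = 55.000 → 55.00 cm.
2XL: 133 / 2.2 = 60.455 → 60.45 cm.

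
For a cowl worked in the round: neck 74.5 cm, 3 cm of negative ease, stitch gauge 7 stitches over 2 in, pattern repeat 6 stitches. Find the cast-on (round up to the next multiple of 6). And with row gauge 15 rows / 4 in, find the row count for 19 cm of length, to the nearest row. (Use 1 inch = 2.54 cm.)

Cast on 102 stitches; work 28 rows.

Finished = 74.5 − 3 = 71.5 cm.
71.5 cm × 1/2.54 = 28.15 inches.
7/2 = 3.5 sts per in; 28.15 × 3.5 = 98.52 sts.
Next multiple of 6 → 102.
19 cm = 7.48 inches; × 3.75 = 28.05 → 28 rows.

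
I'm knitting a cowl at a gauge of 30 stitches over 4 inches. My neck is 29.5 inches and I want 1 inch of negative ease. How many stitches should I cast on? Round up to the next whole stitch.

214 stitches.

Finished = 29.5 − 1 = 28.5 in.
30 / 4 = 7.5 sts per inch.
28.50 × 7.5 = 213.75 sts.
→ 214 sts.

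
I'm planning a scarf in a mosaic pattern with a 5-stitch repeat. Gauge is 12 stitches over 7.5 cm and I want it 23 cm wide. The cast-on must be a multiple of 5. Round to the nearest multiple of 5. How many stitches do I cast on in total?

12 / 7.5 = 1.6 sts per cm.
23 × 1.6 = 36.80 sts.
Nearest multiple of 5: 35.

CO 35 sts.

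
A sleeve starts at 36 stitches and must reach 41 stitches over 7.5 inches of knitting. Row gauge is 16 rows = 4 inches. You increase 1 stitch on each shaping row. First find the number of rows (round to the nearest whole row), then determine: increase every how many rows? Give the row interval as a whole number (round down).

Increase every 6th row.

Rows = 7.5 × 4 = 30.0 → 30 rows.
Stitches to add: 5 → 5 shaping rows (at 1 st each).
30 / 5 = 6.00 → every 6 rows.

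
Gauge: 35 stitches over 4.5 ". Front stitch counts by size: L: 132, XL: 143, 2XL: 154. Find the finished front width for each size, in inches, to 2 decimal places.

35/4.5 = 7.778 sts per in.
L: 132 / 7.778 = 16.971 → 16.97 in.
XL: 143 / 7.778 = 18.386 → 18.39 in.
2XL: 154 / 7.778 = 19.800 → 19.80 in.

L 16.97 inches; XL 18.39 inches; 2XL 19.80 inches.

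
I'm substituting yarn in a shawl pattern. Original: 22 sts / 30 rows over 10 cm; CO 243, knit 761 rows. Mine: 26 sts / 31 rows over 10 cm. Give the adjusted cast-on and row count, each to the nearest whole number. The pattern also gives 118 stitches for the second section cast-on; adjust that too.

Stitches: 243 × 26/22 = 287.18 → 287.
Rows: 761 × 31/30 = 786.37 → 786.
second section cast-on: 118 × 26/22 = 139.45 → 139.

Cast on 287 stitches; work 786 rows; second section cast-on 139 stitches.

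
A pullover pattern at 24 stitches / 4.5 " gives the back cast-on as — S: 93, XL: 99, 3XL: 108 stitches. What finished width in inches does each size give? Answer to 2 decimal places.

S 17.44 inches; XL 18.56 inches; 3XL 20.25 inches.

24/4.5 = 5.333 sts per in.
S: 93 / 5.333 = 17.438 → 17.44 in.
XL: 99 / 5.333 = 18.562 → 18.56 in.
3XL: 108 / 5.333 = 20.250 → 20.25 in.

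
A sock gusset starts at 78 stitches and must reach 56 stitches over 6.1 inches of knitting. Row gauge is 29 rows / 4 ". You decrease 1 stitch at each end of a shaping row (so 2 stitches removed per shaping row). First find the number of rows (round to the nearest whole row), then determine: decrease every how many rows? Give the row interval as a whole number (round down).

Decrease every 4th row.

Rows = 6.1 × 7.25 = 44.2 → 44 rows.
Stitches to remove: 22 → 11 shaping rows (at 2 st each).
44 / 11 = 4.00 → every 4 rows.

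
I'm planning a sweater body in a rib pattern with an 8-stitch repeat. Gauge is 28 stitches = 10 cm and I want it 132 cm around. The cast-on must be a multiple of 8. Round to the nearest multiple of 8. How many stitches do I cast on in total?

28 / 10 = 2.8 sts per cm.
132 × 2.8 = 369.60 sts.
Nearest multiple of 8: 368.

Cast on 368 stitches.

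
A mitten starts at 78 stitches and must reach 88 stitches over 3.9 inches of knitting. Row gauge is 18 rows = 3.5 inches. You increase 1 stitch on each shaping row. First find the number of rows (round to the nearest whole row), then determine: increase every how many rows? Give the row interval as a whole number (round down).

Rows = 3.9 × 5.143 = 20.1 → 20 rows.
Stitches to add: 10 → 10 shaping rows (at 1 st each).
20 / 10 = 2.00 → every 2 rows.

Increase every 2nd row.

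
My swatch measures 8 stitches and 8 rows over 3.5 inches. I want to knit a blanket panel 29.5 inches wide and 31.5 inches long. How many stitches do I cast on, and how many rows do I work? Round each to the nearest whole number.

Cast on 67 stitches and work 72 rows.

Stitch gauge = 8/3.5 = 2.286 sts/in; 29.5 × 2.286 = 67.43 → 67 sts.
Row gauge = 8/3.5 = 2.286 rows/in; 31.5 × 2.286 = 72.00 → 72 rows.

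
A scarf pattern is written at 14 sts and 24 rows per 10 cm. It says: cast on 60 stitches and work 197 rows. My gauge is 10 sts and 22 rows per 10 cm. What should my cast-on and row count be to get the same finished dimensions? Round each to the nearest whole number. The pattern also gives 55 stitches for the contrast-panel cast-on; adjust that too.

Stitches: 60 × 10/14 = 42.86 → 43.
Rows: 197 × 22/24 = 180.58 → 181.
contrast-panel cast-on: 55 × 10/14 = 39.29 → 39.

Cast on 43 stitches; work 181 rows; contrast-panel cast-on 39 stitches.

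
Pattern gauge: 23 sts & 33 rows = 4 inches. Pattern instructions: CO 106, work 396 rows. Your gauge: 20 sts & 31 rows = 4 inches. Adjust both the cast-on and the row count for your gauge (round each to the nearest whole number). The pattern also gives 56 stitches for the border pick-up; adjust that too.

Cast on 92 stitches; work 372 rows; border pick-up 49 stitches.

Stitches: 106 × 20/23 = 92.17 → 92.
Rows: 396 × 31/33 = 372.00 → 372.
border pick-up: 56 × 20/23 = 48.70 → 49.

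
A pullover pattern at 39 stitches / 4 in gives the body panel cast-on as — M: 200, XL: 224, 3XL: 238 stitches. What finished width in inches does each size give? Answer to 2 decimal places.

M 20.51 inches; XL 22.97 inches; 3XL 24.41 inches.

39/4 = 9.75 sts per in.
M: 200 / 9.75 = 20.513 → 20.51 in.
XL: 224 / 9.75 = 22.974 → 22.97 in.
3XL: 238 / 9.75 = 24.410 → 24.41 in.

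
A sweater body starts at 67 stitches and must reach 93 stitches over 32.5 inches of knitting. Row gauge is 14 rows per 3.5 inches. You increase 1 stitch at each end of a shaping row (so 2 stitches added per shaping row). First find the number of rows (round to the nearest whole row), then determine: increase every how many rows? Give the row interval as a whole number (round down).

Rows = 32.5 × 4 = 130.0 → 130 rows.
Stitches to add: 26 → 13 shaping rows (at 2 st each).
130 / 13 = 10.00 → every 10 rows.

Increase every 10th row.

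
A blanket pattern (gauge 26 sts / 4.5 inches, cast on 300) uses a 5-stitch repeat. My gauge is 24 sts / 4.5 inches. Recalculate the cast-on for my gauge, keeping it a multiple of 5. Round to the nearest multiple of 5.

300 × 24 / 26 = 276.92.
Nearest multiple of 5: 275.

275 stitches.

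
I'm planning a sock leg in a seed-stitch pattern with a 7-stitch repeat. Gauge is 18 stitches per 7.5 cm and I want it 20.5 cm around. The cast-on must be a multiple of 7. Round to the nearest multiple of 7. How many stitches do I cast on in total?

18 / 7.5 = 2.4 sts per cm.
20.5 × 2.4 = 49.20 sts.
Nearest multiple of 7: 49.

49 stitches.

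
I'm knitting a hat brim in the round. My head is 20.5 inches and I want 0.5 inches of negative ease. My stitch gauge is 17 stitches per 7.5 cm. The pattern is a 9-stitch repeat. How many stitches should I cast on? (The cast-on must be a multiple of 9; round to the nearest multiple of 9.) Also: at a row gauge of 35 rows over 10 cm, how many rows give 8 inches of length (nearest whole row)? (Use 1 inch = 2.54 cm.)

Finished = 20.5 − 0.5 = 20 inches.
20 inches × 2.54 = 50.80 cm.
17/7.5 = 2.267 sts per cm; 50.80 × 2.267 = 115.15 sts.
Nearest multiple of 9 → 117.
8 inches = 20.32 cm; × 3.5 = 71.12 → 71 rows.

Cast on 117 stitches; work 71 rows.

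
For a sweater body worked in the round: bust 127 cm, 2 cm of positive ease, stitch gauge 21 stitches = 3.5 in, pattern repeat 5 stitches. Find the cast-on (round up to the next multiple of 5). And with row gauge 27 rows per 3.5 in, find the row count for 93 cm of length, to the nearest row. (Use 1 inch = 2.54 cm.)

Cast on 305 stitches; work 282 rows.

Finished = 127 + 2 = 129 cm.
129 cm × 1/2.54 = 50.79 inches.
21/3.5 = 6 sts per in; 50.79 × 6 = 304.72 sts.
Next multiple of 5 → 305.
93 cm = 36.61 inches; × 7.714 = 282.45 → 282 rows.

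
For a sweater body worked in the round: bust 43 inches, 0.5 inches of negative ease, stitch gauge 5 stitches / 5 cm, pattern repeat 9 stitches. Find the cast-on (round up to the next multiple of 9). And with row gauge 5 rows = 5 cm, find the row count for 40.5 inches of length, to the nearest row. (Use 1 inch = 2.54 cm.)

Finished = 43 − 0.5 = 42.5 inches.
42.5 inches × 2.54 = 107.95 cm.
5/5 = 1 sts per cm; 107.95 × 1 = 107.95 sts.
Next multiple of 9 → 108.
40.5 inches = 102.87 cm; × 1 = 102.87 → 103 rows.

Cast on 108 stitches; work 103 rows.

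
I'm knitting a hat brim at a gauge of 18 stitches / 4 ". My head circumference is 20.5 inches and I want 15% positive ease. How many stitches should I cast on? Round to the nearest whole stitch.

106 stitches.

Finished = 20.5 × 1.15 = 23.57 in.
18 / 4 = 4.5 sts per inch.
23.57 × 4.5 = 106.09 sts.
→ 106 sts.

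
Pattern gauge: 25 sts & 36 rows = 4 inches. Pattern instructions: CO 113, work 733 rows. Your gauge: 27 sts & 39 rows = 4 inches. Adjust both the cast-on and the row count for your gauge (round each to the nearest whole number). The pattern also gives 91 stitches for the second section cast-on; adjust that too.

Stitches: 113 × 27/25 = 122.04 → 122.
Rows: 733 × 39/36 = 794.08 → 794.
second section cast-on: 91 × 27/25 = 98.28 → 98.

Cast on 122 stitches; work 794 rows; second section cast-on 98 stitches.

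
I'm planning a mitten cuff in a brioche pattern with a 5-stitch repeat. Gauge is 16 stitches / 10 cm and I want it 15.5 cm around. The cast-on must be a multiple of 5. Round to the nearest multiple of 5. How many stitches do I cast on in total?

CO 25 sts.

16 / 10 = 1.6 sts per cm.
15.5 × 1.6 = 24.80 sts.
Nearest multiple of 5: 25.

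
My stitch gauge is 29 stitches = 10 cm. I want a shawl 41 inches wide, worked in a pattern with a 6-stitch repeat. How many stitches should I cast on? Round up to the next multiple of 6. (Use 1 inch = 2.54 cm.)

Cast on 306 stitches.

41 in = 41 × 2.54 = 104.14 cm.
29 / 10 = 2.9 sts/cm.
104.14 × 2.9 = 302.01 sts.
→ 306.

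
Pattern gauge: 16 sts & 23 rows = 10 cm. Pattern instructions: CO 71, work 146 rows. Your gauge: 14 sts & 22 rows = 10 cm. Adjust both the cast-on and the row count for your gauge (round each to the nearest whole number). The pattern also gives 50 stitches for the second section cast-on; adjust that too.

Cast on 62 stitches; work 140 rows; second section cast-on 44 stitches.

Stitches: 71 × 14/16 = 62.12 → 62.
Rows: 146 × 22/23 = 139.65 → 140.
second section cast-on: 50 × 14/16 = 43.75 → 44.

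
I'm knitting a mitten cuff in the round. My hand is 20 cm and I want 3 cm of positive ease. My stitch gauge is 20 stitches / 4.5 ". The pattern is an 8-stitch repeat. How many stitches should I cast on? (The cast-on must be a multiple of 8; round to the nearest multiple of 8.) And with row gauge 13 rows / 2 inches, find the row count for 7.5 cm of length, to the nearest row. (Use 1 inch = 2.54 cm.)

Finished = 20 + 3 = 23 cm.
23 cm × 1/2.54 = 9.06 inches.
20/4.5 = 4.444 sts per in; 9.06 × 4.444 = 40.24 sts.
Nearest multiple of 8 → 40.
7.5 cm = 2.95 inches; × 6.5 = 19.19 → 19 rows.

Cast on 40 stitches; work 19 rows.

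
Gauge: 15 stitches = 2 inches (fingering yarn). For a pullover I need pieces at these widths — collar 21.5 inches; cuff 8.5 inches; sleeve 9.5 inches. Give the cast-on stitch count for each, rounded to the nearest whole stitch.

collar 161; cuff 64; sleeve 71.

Rate = 15/2 = 7.5 sts per in.
collar: 21.5 × 7.5 = 161.25 → 161.
cuff: 8.5 × 7.5 = 63.75 → 64.
sleeve: 9.5 × 7.5 = 71.25 → 71.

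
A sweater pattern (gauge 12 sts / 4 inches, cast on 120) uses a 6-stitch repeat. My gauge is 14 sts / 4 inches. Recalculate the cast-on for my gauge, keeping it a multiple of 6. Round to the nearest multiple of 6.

120 × 14 / 12 = 140.00.
Nearest multiple of 6: 138.

138 stitches.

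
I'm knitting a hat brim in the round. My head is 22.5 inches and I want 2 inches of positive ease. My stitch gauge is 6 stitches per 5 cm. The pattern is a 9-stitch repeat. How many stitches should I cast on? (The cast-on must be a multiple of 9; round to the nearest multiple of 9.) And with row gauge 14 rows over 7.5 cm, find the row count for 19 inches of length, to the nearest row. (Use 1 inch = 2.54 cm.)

Cast on 72 stitches; work 90 rows.

Finished = 22.5 + 2 = 24.5 inches.
24.5 inches × 2.54 = 62.23 cm.
6/5 = 1.2 sts per cm; 62.23 × 1.2 = 74.68 sts.
Nearest multiple of 9 → 72.
19 inches = 48.26 cm; × 1.867 = 90.09 → 90 rows.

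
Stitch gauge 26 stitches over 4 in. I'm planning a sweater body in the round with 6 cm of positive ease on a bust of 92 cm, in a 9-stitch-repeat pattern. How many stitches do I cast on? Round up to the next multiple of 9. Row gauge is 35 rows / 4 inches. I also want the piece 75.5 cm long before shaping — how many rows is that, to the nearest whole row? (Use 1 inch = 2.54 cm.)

Finished = 92 + 6 = 98 cm.
98 cm × 1/2.54 = 38.58 inches.
26/4 = 6.5 sts per in; 38.58 × 6.5 = 250.79 sts.
Next multiple of 9 → 252.
75.5 cm = 29.72 inches; × 8.75 = 260.09 → 260 rows.

Cast on 252 stitches; work 260 rows.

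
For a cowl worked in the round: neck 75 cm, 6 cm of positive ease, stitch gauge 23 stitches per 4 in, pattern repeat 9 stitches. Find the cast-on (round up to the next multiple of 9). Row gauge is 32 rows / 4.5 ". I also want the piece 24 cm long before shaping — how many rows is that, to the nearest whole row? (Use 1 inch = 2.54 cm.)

Cast on 189 stitches; work 67 rows.

Finished = 75 + 6 = 81 cm.
81 cm × 1/2.54 = 31.89 inches.
23/4 = 5.75 sts per in; 31.89 × 5.75 = 183.37 sts.
Next multiple of 9 → 189.
24 cm = 9.45 inches; × 7.111 = 67.19 → 67 rows.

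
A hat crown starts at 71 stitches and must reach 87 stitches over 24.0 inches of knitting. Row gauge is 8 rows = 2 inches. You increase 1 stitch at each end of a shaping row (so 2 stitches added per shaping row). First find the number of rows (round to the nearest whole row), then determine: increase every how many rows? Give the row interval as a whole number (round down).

Rows = 24.0 × 4 = 96.0 → 96 rows.
Stitches to add: 16 → 8 shaping rows (at 2 st each).
96 / 8 = 12.00 → every 12 rows.

Increase every 12th row.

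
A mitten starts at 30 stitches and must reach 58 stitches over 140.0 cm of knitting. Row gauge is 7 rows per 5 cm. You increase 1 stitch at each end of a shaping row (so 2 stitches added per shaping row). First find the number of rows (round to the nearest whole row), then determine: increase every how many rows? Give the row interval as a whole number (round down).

Increase every 14th row.

Rows = 140.0 × 1.4 = 196.0 → 196 rows.
Stitches to add: 28 → 14 shaping rows (at 2 st each).
196 / 14 = 14.00 → every 14 rows.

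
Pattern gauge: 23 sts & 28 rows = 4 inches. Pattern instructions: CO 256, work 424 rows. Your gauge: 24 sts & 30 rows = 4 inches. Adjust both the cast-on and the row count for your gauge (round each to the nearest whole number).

Cast on 267 stitches; work 454 rows.

Stitches: 256 × 24/23 = 267.13 → 267.
Rows: 424 × 30/28 = 454.29 → 454.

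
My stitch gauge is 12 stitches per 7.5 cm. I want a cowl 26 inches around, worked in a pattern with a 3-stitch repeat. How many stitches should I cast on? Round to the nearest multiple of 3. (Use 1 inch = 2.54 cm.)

Cast on 105 stitches.

26 in = 26 × 2.54 = 66.04 cm.
12 / 7.5 = 1.6 sts/cm.
66.04 × 1.6 = 105.66 sts.
→ 105.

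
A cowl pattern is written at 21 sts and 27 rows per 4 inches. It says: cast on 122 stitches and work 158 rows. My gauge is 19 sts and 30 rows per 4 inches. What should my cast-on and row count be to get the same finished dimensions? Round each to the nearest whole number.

Cast on 110 stitches; work 176 rows.

Stitches: 122 × 19/21 = 110.38 → 110.
Rows: 158 × 30/27 = 175.56 → 176.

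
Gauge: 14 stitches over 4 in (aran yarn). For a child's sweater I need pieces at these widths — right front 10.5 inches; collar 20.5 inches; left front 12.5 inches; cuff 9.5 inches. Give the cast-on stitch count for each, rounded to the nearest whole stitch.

right front 37; collar 72; left front 44; cuff 33.

Rate = 14/4 = 3.5 sts per in.
right front: 10.5 × 3.5 = 36.75 → 37.
collar: 20.5 × 3.5 = 71.75 → 72.
left front: 12.5 × 3.5 = 43.75 → 44.
cuff: 9.5 × 3.5 = 33.25 → 33.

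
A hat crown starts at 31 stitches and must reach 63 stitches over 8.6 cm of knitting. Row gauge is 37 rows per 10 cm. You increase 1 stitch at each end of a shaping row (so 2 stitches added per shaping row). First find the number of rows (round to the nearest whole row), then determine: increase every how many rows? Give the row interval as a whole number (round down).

Increase every 2nd row.

Rows = 8.6 × 3.7 = 31.8 → 32 rows.
Stitches to add: 32 → 16 shaping rows (at 2 st each).
32 / 16 = 2.00 → every 2 rows.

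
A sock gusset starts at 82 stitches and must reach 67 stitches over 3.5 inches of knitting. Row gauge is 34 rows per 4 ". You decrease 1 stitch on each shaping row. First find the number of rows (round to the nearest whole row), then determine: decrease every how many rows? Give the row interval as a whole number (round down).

Rows = 3.5 × 8.5 = 29.8 → 30 rows.
Stitches to remove: 15 → 15 shaping rows (at 1 st each).
30 / 15 = 2.00 → every 2 rows.

Decrease every 2nd row.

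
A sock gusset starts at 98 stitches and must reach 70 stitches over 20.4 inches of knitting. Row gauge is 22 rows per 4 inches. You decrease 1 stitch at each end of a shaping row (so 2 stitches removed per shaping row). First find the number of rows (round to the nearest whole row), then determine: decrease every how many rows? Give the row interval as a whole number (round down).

Decrease every 8th row.

Rows = 20.4 × 5.5 = 112.2 → 112 rows.
Stitches to remove: 28 → 14 shaping rows (at 2 st each).
112 / 14 = 8.00 → every 8 rows.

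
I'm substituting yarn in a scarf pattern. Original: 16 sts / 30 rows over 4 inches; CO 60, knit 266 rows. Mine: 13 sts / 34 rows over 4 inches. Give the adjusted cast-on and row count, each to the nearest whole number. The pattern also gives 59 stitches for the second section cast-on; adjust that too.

Cast on 49 stitches; work 301 rows; second section cast-on 48 stitches.

Stitches: 60 × 13/16 = 48.75 → 49.
Rows: 266 × 34/30 = 301.47 → 301.
second section cast-on: 59 × 13/16 = 47.94 → 48.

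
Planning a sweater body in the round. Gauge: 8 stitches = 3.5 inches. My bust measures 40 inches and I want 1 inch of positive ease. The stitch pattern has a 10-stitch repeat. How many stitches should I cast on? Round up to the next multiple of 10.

Finished = 40 + 1 = 41 inches.
8 / 3.5 = 2.286 sts/in.
41 × 2.286 = 93.71 sts.
Next multiple of 10: 100.

CO 100 sts.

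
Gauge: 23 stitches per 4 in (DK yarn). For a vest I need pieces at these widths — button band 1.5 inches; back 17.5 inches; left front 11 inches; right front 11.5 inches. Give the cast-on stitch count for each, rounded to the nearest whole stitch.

Rate = 23/4 = 5.75 sts per in.
button band: 1.5 × 5.75 = 8.62 → 9.
back: 17.5 × 5.75 = 100.62 → 101.
left front: 11 × 5.75 = 63.25 → 63.
right front: 11.5 × 5.75 = 66.12 → 66.

button band 9; back 101; left front 63; right front 66.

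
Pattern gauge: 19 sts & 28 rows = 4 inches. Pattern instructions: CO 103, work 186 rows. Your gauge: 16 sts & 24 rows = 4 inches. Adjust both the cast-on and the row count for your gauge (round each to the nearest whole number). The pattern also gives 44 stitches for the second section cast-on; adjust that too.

Cast on 87 stitches; work 159 rows; second section cast-on 37 stitches.

Stitches: 103 × 16/19 = 86.74 → 87.
Rows: 186 × 24/28 = 159.43 → 159.
second section cast-on: 44 × 16/19 = 37.05 → 37.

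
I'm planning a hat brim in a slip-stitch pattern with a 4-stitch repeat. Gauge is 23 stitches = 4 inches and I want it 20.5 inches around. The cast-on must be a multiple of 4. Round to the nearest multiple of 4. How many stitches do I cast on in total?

23 / 4 = 5.75 sts per inch.
20.5 × 5.75 = 117.88 sts.
Nearest multiple of 4: 116.

CO 116 sts.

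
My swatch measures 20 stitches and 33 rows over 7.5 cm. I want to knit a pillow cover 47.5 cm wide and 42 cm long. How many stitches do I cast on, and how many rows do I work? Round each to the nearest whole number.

Cast on 127 stitches and work 185 rows.

Stitch gauge = 20/7.5 = 2.667 sts/cm; 47.5 × 2.667 = 126.67 → 127 sts.
Row gauge = 33/7.5 = 4.4 rows/cm; 42 × 4.4 = 184.80 → 185 rows.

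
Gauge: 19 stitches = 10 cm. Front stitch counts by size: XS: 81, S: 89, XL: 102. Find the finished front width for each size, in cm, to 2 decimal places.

19/10 = 1.9 sts per cm.
XS: 81 / 1.9 = 42.632 → 42.63 cm.
S: 89 / 1.9 = 46.842 → 46.84 cm.
XL: 102 / 1.9 = 53.684 → 53.68 cm.

XS 42.63 cm; S 46.84 cm; XL 53.68 cm.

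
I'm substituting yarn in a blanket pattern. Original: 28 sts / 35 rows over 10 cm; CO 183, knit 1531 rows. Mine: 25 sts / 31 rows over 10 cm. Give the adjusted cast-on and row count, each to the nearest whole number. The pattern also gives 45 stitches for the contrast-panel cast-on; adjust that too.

Cast on 163 stitches; work 1356 rows; contrast-panel cast-on 40 stitches.

Stitches: 183 × 25/28 = 163.39 → 163.
Rows: 1531 × 31/35 = 1356.03 → 1356.
contrast-panel cast-on: 45 × 25/28 = 40.18 → 40.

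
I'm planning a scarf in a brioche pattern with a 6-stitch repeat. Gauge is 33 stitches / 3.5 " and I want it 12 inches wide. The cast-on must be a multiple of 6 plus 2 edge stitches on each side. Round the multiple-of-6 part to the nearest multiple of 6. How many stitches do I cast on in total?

Cast on 112 stitches.

33 / 3.5 = 9.429 sts per inch.
12 × 9.429 = 113.14 sts.
Less 4 edge sts → 109.14 for the repeat.
Nearest multiple of 6: 108.
Add back 4 edge sts → 112.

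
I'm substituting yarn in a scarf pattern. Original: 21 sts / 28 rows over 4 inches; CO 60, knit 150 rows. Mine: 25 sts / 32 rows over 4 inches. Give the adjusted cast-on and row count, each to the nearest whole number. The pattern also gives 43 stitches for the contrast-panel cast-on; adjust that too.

Stitches: 60 × 25/21 = 71.43 → 71.
Rows: 150 × 32/28 = 171.43 → 171.
contrast-panel cast-on: 43 × 25/21 = 51.19 → 51.

Cast on 71 stitches; work 171 rows; contrast-panel cast-on 51 stitches.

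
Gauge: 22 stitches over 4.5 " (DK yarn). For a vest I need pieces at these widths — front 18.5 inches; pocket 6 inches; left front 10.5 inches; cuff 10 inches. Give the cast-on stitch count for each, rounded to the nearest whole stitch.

front 90; pocket 29; left front 51; cuff 49.

Rate = 22/4.5 = 4.889 sts per in.
front: 18.5 × 4.889 = 90.44 → 90.
pocket: 6 × 4.889 = 29.33 → 29.
left front: 10.5 × 4.889 = 51.33 → 51.
cuff: 10 × 4.889 = 48.89 → 49.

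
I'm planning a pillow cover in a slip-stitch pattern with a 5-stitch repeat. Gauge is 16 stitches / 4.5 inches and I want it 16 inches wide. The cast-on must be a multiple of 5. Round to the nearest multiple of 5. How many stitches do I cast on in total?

CO 55 sts.

16 / 4.5 = 3.556 sts per inch.
16 × 3.556 = 56.89 sts.
Nearest multiple of 5: 55.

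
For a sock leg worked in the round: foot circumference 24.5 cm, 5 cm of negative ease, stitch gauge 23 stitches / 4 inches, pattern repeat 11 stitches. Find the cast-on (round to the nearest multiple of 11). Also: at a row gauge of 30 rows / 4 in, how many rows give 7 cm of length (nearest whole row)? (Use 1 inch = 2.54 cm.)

Finished = 24.5 − 5 = 19.5 cm.
19.5 cm × 1/2.54 = 7.68 inches.
23/4 = 5.75 sts per in; 7.68 × 5.75 = 44.14 sts.
Nearest multiple of 11 → 44.
7 cm = 2.76 inches; × 7.5 = 20.67 → 21 rows.

Cast on 44 stitches; work 21 rows.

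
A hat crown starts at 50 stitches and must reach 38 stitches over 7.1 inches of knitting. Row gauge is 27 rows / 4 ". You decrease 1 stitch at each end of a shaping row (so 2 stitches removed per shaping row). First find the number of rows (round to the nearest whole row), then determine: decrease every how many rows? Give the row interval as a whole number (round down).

Decrease every 8th row.

Rows = 7.1 × 6.75 = 47.9 → 48 rows.
Stitches to remove: 12 → 6 shaping rows (at 2 st each).
48 / 6 = 8.00 → every 8 rows.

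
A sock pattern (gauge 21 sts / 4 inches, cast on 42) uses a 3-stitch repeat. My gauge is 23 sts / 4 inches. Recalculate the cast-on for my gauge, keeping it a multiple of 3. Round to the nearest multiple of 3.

42 × 23 / 21 = 46.00.
Nearest multiple of 3: 45.

CO 45 sts.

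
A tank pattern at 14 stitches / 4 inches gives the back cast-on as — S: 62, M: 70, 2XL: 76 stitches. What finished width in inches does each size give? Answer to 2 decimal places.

S 17.71 inches; M 20.00 inches; 2XL 21.71 inches.

14/4 = 3.5 sts per in.
S: 62 / 3.5 = 17.714 → 17.71 in.
M: 70 / 3.5 = 20.000 → 20.00 in.
2XL: 76 / 3.5 = 21.714 → 21.71 in.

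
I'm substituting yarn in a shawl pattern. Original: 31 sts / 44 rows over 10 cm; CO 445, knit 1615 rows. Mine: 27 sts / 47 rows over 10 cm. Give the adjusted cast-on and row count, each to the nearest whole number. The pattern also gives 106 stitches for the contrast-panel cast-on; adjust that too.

Cast on 388 stitches; work 1725 rows; contrast-panel cast-on 92 stitches.

Stitches: 445 × 27/31 = 387.58 → 388.
Rows: 1615 × 47/44 = 1725.11 → 1725.
contrast-panel cast-on: 106 × 27/31 = 92.32 → 92.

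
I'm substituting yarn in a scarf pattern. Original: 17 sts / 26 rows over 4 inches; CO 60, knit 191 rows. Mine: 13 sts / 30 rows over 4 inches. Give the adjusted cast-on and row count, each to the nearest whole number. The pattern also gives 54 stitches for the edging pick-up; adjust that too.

Stitches: 60 × 13/17 = 45.88 → 46.
Rows: 191 × 30/26 = 220.38 → 220.
edging pick-up: 54 × 13/17 = 41.29 → 41.

Cast on 46 stitches; work 220 rows; edging pick-up 41 stitches.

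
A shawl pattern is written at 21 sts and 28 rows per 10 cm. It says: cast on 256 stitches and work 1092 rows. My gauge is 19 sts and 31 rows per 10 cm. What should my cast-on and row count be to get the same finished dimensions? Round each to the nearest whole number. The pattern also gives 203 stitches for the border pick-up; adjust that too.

Cast on 232 stitches; work 1209 rows; border pick-up 184 stitches.

Stitches: 256 × 19/21 = 231.62 → 232.
Rows: 1092 × 31/28 = 1209.00 → 1209.
border pick-up: 203 × 19/21 = 183.67 → 184.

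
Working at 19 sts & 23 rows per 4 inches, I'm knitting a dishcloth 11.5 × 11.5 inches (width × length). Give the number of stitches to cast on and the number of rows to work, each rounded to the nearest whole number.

Cast on 55 stitches and work 66 rows.

Stitch gauge = 19/4 = 4.75 sts/in; 11.5 × 4.75 = 54.62 → 55 sts.
Row gauge = 23/4 = 5.75 rows/in; 11.5 × 5.75 = 66.12 → 66 rows.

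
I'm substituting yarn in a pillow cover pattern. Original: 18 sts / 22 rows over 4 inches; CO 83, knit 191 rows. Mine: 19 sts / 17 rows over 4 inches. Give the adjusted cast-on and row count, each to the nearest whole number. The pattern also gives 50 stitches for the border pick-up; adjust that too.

Stitches: 83 × 19/18 = 87.61 → 88.
Rows: 191 × 17/22 = 147.59 → 148.
border pick-up: 50 × 19/18 = 52.78 → 53.

Cast on 88 stitches; work 148 rows; border pick-up 53 stitches.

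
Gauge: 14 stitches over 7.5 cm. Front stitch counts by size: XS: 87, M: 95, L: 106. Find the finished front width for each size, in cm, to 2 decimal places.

14/7.5 = 1.867 sts per cm.
XS: 87 / 1.867 = 46.607 → 46.61 cm.
M: 95 / 1.867 = 50.893 → 50.89 cm.
L: 106 / 1.867 = 56.786 → 56.79 cm.

XS 46.61 cm; M 50.89 cm; L 56.79 cm.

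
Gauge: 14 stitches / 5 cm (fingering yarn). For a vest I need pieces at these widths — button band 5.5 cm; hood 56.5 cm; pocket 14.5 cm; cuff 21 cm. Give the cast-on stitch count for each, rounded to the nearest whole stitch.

Rate = 14/5 = 2.8 sts per cm.
button band: 5.5 × 2.8 = 15.40 → 15.
hood: 56.5 × 2.8 = 158.20 → 158.
pocket: 14.5 × 2.8 = 40.60 → 41.
cuff: 21 × 2.8 = 58.80 → 59.

button band 15; hood 158; pocket 41; cuff 59.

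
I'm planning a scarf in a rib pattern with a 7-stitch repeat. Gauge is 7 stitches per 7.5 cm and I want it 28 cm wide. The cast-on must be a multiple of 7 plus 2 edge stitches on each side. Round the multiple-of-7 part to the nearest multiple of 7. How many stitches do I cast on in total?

Cast on 25 stitches.

7 / 7.5 = 0.933 sts per cm.
28 × 0.933 = 26.13 sts.
Less 4 edge sts → 22.13 for the repeat.
Nearest multiple of 7: 21.
Add back 4 edge sts → 25.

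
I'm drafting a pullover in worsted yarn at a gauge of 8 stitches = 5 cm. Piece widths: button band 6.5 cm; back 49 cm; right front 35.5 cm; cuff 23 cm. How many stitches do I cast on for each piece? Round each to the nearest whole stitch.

button band 10; back 78; right front 57; cuff 37.

Rate = 8/5 = 1.6 sts per cm.
button band: 6.5 × 1.6 = 10.40 → 10.
back: 49 × 1.6 = 78.40 → 78.
right front: 35.5 × 1.6 = 56.80 → 57.
cuff: 23 × 1.6 = 36.80 → 37.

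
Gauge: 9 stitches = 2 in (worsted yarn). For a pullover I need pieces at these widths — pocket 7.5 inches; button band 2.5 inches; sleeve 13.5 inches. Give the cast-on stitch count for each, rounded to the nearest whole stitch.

Rate = 9/2 = 4.5 sts per in.
pocket: 7.5 × 4.5 = 33.75 → 34.
button band: 2.5 × 4.5 = 11.25 → 11.
sleeve: 13.5 × 4.5 = 60.75 → 61.

pocket 34; button band 11; sleeve 61.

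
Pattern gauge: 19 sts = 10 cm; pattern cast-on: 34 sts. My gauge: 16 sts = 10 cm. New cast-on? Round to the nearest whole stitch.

CO 29 sts.

Scale factor = 16 / 19 = 0.842.
34 × 16 / 19 = 28.63 sts.
→ 29 sts.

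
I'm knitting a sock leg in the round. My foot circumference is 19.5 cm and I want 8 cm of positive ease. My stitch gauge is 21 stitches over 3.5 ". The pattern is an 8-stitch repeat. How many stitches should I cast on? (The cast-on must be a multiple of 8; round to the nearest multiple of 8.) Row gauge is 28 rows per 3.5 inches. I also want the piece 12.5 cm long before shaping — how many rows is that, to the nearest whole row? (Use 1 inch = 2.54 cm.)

Finished = 19.5 + 8 = 27.5 cm.
27.5 cm × 1/2.54 = 10.83 inches.
21/3.5 = 6 sts per in; 10.83 × 6 = 64.96 sts.
Nearest multiple of 8 → 64.
12.5 cm = 4.92 inches; × 8 = 39.37 → 39 rows.

Cast on 64 stitches; work 39 rows.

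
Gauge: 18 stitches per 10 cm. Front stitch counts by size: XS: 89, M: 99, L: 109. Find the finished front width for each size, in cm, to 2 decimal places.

18/10 = 1.8 sts per cm.
XS: 89 / 1.8 = 49.444 → 49.44 cm.
M: 99 / 1.8 = 55.000 → 55.00 cm.
L: 109 / 1.8 = 60.556 → 60.56 cm.

XS 49.44 cm; M 55.00 cm; L 60.56 cm.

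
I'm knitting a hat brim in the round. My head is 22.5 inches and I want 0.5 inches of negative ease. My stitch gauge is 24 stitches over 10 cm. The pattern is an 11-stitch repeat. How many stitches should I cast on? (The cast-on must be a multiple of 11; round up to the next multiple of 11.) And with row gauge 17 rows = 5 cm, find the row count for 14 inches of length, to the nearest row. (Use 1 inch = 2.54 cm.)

Cast on 143 stitches; work 121 rows.

Finished = 22.5 − 0.5 = 22 inches.
22 inches × 2.54 = 55.88 cm.
24/10 = 2.4 sts per cm; 55.88 × 2.4 = 134.11 sts.
Next multiple of 11 → 143.
14 inches = 35.56 cm; × 3.4 = 120.90 → 121 rows.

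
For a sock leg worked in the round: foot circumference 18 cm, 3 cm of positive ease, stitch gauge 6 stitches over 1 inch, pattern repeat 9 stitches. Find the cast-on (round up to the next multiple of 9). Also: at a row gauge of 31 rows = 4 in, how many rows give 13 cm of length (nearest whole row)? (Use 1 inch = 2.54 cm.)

Cast on 54 stitches; work 40 rows.

Finished = 18 + 3 = 21 cm.
21 cm × 1/2.54 = 8.27 inches.
6/1 = 6 sts per in; 8.27 × 6 = 49.61 sts.
Next multiple of 9 → 54.
13 cm = 5.12 inches; × 7.75 = 39.67 → 40 rows.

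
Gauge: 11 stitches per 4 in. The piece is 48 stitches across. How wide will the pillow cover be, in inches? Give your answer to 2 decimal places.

11 stitches / 4 inch = 2.75 stitches per inch.
48 / 2.75 = 17.455 inches.

17.45 inches.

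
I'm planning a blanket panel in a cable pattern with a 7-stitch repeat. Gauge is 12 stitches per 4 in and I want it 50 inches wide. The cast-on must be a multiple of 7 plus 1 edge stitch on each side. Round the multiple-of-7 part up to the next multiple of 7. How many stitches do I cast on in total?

12 / 4 = 3 sts per inch.
50 × 3 = 150.00 sts.
Less 2 edge sts → 148.00 for the repeat.
Next multiple of 7: 154.
Add back 2 edge sts → 156.

Cast on 156 stitches.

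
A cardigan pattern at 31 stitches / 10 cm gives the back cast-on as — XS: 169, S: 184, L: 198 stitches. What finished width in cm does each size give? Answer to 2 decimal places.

XS 54.52 cm; S 59.35 cm; L 63.87 cm.

31/10 = 3.1 sts per cm.
XS: 169 / 3.1 = 54.516 → 54.52 cm.
S: 184 / 3.1 = 59.355 → 59.35 cm.
L: 198 / 3.1 = 63.871 → 63.87 cm.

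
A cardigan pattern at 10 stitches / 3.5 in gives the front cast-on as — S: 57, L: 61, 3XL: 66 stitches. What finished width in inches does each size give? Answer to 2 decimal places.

10/3.5 = 2.857 sts per in.
S: 57 / 2.857 = 19.950 → 19.95 in.
L: 61 / 2.857 = 21.350 → 21.35 in.
3XL: 66 / 2.857 = 23.100 → 23.10 in.

S 19.95 inches; L 21.35 inches; 3XL 23.10 inches.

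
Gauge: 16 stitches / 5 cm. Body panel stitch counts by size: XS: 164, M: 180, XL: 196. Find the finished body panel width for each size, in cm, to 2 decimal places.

16/5 = 3.2 sts per cm.
XS: 164 / 3.2 = 51.250 → 51.25 cm.
M: 180 / 3.2 = 56.250 → 56.25 cm.
XL: 196 / 3.2 = 61.250 → 61.25 cm.

XS 51.25 cm; M 56.25 cm; XL 61.25 cm.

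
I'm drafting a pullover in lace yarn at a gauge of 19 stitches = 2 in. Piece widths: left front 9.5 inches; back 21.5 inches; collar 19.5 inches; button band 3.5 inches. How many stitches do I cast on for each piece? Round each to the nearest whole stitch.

Rate = 19/2 = 9.5 sts per in.
left front: 9.5 × 9.5 = 90.25 → 90.
back: 21.5 × 9.5 = 204.25 → 204.
collar: 19.5 × 9.5 = 185.25 → 185.
button band: 3.5 × 9.5 = 33.25 → 33.

left front 90; back 204; collar 185; button band 33.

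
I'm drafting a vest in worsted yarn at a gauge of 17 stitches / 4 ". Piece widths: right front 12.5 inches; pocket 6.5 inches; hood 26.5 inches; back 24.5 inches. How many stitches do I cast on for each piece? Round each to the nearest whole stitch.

right front 53; pocket 28; hood 113; back 104.

Rate = 17/4 = 4.25 sts per in.
right front: 12.5 × 4.25 = 53.12 → 53.
pocket: 6.5 × 4.25 = 27.62 → 28.
hood: 26.5 × 4.25 = 112.62 → 113.
back: 24.5 × 4.25 = 104.12 → 104.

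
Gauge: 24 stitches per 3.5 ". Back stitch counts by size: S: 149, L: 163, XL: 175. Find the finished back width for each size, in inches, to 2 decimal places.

24/3.5 = 6.857 sts per in.
S: 149 / 6.857 = 21.729 → 21.73 in.
L: 163 / 6.857 = 23.771 → 23.77 in.
XL: 175 / 6.857 = 25.521 → 25.52 in.

S 21.73 inches; L 23.77 inches; XL 25.52 inches.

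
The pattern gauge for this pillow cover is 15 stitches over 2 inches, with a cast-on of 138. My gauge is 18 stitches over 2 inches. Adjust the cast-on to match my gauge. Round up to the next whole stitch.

Scale factor = 18 / 15 = 1.200.
138 × 18 / 15 = 165.60 sts.
→ 166 sts.

CO 166 sts.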